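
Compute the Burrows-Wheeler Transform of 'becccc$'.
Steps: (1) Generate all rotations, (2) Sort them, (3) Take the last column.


Rotations (sorted):
  0: $becccc -> last char: c
  1: becccc$ -> last char: $
  2: c$beccc -> last char: c
  3: cc$becc -> last char: c
  4: ccc$bec -> last char: c
  5: cccc$be -> last char: e
  6: ecccc$b -> last char: b


BWT = c$ccceb


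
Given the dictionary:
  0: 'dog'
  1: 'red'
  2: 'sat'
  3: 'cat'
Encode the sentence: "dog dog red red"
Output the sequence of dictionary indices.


Look up each word in the dictionary:
  'dog' -> 0
  'dog' -> 0
  'red' -> 1
  'red' -> 1

Encoded: [0, 0, 1, 1]


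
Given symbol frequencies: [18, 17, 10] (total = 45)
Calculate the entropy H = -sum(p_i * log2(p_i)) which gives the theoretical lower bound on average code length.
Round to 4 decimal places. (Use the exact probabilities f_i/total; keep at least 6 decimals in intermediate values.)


Per-symbol terms -p_i * log2(p_i) with p_i = f_i/45:
  p = 18/45 = 0.400000: log2(p) = -1.321928, -p*log2(p) = 0.528771
  p = 17/45 = 0.377778: log2(p) = -1.404390, -p*log2(p) = 0.530547
  p = 10/45 = 0.222222: log2(p) = -2.169925, -p*log2(p) = 0.482206
H = 0.528771 + 0.530547 + 0.482206 = 1.541524

H = 1.5415 bits/symbol


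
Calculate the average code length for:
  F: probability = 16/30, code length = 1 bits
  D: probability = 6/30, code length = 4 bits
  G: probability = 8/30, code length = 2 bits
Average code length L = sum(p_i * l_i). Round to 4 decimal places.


Weighted contributions p_i * l_i:
  F: (16/30) * 1 = 16/30
  D: (6/30) * 4 = 24/30
  G: (8/30) * 2 = 16/30
Sum = (16 + 24 + 16)/30 = 56/30

L = 56/30 = 1.8667 bits/symbol


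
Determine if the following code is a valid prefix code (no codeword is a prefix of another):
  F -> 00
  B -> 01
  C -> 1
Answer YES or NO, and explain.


Checking each pair (does one codeword prefix another?):
  F='00' vs B='01': no prefix
  F='00' vs C='1': no prefix
  B='01' vs F='00': no prefix
  B='01' vs C='1': no prefix
  C='1' vs F='00': no prefix
  C='1' vs B='01': no prefix
No violation found over all pairs.

YES -- this is a valid prefix code. No codeword is a prefix of any other codeword.


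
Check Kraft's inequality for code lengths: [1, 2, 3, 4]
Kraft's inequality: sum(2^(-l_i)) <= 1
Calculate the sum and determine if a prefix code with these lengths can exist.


Sum = 2^(-1) + 2^(-2) + 2^(-3) + 2^(-4)
    = 0.5 + 0.25 + 0.125 + 0.0625
    = 15/16 = 0.9375
Since 0.9375 <= 1, Kraft's inequality IS satisfied.
A prefix code with these lengths CAN exist.

Kraft sum = 0.9375. Satisfied.


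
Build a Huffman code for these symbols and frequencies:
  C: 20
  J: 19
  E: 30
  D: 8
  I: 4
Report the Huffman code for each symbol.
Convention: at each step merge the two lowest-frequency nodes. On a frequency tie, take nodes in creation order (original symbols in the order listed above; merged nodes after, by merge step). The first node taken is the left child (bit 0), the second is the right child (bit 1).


Huffman tree construction:
Step 1: Merge I(4) + D(8) = 12
Step 2: Merge (I+D)(12) + J(19) = 31
Step 3: Merge C(20) + E(30) = 50
Step 4: Merge ((I+D)+J)(31) + (C+E)(50) = 81
Read each symbol's code off the tree from the root (left child = 0, right child = 1).

Codes:
  C: 10 (length 2)
  J: 01 (length 2)
  E: 11 (length 2)
  D: 001 (length 3)
  I: 000 (length 3)
Average code length: 174/81 = 2.1481 bits/symbol


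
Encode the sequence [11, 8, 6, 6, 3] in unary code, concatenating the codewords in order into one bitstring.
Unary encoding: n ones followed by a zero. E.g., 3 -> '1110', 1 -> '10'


Encode each number as n ones followed by a terminating 0:
  11 -> 111111111110 (12 bits)
  8 -> 111111110 (9 bits)
  6 -> 1111110 (7 bits)
  6 -> 1111110 (7 bits)
  3 -> 1110 (4 bits)
Total length = 12 + 9 + 7 + 7 + 4 = 39 bits.

Unary([11, 8, 6, 6, 3]) = 111111111110111111110111111011111101110 (39 bits)


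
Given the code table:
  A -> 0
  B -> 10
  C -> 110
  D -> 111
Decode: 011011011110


Decoding:
0 -> A
110 -> C
110 -> C
111 -> D
10 -> B


Result: ACCDB


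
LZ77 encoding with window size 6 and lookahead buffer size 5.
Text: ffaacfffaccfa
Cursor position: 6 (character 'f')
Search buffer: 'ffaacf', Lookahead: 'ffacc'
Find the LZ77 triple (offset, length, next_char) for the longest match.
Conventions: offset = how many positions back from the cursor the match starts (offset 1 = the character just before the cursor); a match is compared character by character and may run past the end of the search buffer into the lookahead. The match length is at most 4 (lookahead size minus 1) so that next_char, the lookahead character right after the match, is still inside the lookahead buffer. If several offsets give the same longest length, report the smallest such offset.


Try each offset into the search buffer:
  offset=1 (pos 5, char 'f'): match length 2
  offset=2 (pos 4, char 'c'): match length 0
  offset=3 (pos 3, char 'a'): match length 0
  offset=4 (pos 2, char 'a'): match length 0
  offset=5 (pos 1, char 'f'): match length 1
  offset=6 (pos 0, char 'f'): match length 3
Longest match has length 3 at offset 6.
next_char = character at position 6 + 3 = 9 -> 'c'

Best match: offset=6, length=3 (matching 'ffa' starting at position 0)
LZ77 triple: (6, 3, 'c')


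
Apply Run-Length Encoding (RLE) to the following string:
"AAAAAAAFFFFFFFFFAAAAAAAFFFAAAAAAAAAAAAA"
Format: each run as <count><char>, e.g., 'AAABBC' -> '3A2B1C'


Scanning runs left to right:
  i=0: run of 'A' x 7 -> '7A'
  i=7: run of 'F' x 9 -> '9F'
  i=16: run of 'A' x 7 -> '7A'
  i=23: run of 'F' x 3 -> '3F'
  i=26: run of 'A' x 13 -> '13A'

RLE = 7A9F7A3F13A


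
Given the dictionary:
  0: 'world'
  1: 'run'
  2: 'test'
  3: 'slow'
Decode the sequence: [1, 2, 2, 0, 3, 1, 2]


Look up each index in the dictionary:
  1 -> 'run'
  2 -> 'test'
  2 -> 'test'
  0 -> 'world'
  3 -> 'slow'
  1 -> 'run'
  2 -> 'test'

Decoded: "run test test world slow run test"


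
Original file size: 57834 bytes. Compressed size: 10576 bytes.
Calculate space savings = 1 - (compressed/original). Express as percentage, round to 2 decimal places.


ratio = compressed/original = 10576/57834 = 0.182868
savings = 1 - ratio = 1 - 0.182868 = 0.817132
as a percentage: 0.817132 * 100 = 81.71%

Space savings = 1 - 10576/57834 = 81.71%


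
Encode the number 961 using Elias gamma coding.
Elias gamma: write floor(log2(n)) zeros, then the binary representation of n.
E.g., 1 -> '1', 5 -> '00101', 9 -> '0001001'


num_bits = floor(log2(961)) + 1 = 10
leading_zeros = num_bits - 1 = 9
binary(961) = 1111000001

Elias gamma(961) = '000000000' + '1111000001' = 0000000001111000001 (19 bits)


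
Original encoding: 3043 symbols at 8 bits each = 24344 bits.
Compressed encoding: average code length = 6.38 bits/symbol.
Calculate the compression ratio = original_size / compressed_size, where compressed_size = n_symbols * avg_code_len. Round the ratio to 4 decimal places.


original_size = n_symbols * orig_bits = 3043 * 8 = 24344 bits
compressed_size = n_symbols * avg_code_len = 3043 * 6.38 = 19414.34 bits
ratio = original_size / compressed_size = 24344 / 19414.34 = 1.2539

Compression ratio = 1.2539


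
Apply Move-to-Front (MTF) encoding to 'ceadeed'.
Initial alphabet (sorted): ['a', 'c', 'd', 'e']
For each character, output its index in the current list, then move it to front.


MTF encoding:
'c': index 1 in ['a', 'c', 'd', 'e'] -> ['c', 'a', 'd', 'e']
'e': index 3 in ['c', 'a', 'd', 'e'] -> ['e', 'c', 'a', 'd']
'a': index 2 in ['e', 'c', 'a', 'd'] -> ['a', 'e', 'c', 'd']
'd': index 3 in ['a', 'e', 'c', 'd'] -> ['d', 'a', 'e', 'c']
'e': index 2 in ['d', 'a', 'e', 'c'] -> ['e', 'd', 'a', 'c']
'e': index 0 in ['e', 'd', 'a', 'c'] -> ['e', 'd', 'a', 'c']
'd': index 1 in ['e', 'd', 'a', 'c'] -> ['d', 'e', 'a', 'c']


Output: [1, 3, 2, 3, 2, 0, 1]


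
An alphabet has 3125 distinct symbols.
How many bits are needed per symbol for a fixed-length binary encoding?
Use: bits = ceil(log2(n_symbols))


log2(3125) = 11.6096
Bracket: 2^11 = 2048 < 3125 <= 2^12 = 4096
So ceil(log2(3125)) = 12

bits = ceil(log2(3125)) = ceil(11.6096) = 12 bits


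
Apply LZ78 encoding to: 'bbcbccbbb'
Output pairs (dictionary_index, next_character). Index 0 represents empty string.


LZ78 encoding steps:
Dictionary: {0: ''}
Step 1: w='' (idx 0), next='b' -> output (0, 'b'), add 'b' as idx 1
Step 2: w='b' (idx 1), next='c' -> output (1, 'c'), add 'bc' as idx 2
Step 3: w='bc' (idx 2), next='c' -> output (2, 'c'), add 'bcc' as idx 3
Step 4: w='b' (idx 1), next='b' -> output (1, 'b'), add 'bb' as idx 4
Step 5: w='b' (idx 1), end of input -> output (1, '')


Encoded: [(0, 'b'), (1, 'c'), (2, 'c'), (1, 'b'), (1, '')]


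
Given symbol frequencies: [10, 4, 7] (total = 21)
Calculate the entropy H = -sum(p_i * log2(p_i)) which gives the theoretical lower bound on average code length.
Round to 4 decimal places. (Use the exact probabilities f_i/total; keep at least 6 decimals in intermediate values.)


Per-symbol terms -p_i * log2(p_i) with p_i = f_i/21:
  p = 10/21 = 0.476190: log2(p) = -1.070389, -p*log2(p) = 0.509709
  p = 4/21 = 0.190476: log2(p) = -2.392317, -p*log2(p) = 0.455680
  p = 7/21 = 0.333333: log2(p) = -1.584963, -p*log2(p) = 0.528321
H = 0.509709 + 0.455680 + 0.528321 = 1.493710

H = 1.4937 bits/symbol


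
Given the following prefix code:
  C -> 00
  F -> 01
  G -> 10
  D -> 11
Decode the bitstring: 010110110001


Decoding step by step:
Bits 01 -> F
Bits 01 -> F
Bits 10 -> G
Bits 11 -> D
Bits 00 -> C
Bits 01 -> F


Decoded message: FFGDCF


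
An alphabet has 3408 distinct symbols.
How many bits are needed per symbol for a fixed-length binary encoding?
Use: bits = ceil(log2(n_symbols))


log2(3408) = 11.7347
Bracket: 2^11 = 2048 < 3408 <= 2^12 = 4096
So ceil(log2(3408)) = 12

bits = ceil(log2(3408)) = ceil(11.7347) = 12 bits


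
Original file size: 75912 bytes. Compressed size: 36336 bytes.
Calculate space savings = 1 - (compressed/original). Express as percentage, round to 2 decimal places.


ratio = compressed/original = 36336/75912 = 0.47866
savings = 1 - ratio = 1 - 0.47866 = 0.52134
as a percentage: 0.52134 * 100 = 52.13%

Space savings = 1 - 36336/75912 = 52.13%


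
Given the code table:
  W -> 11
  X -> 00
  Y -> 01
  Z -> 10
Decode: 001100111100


Decoding:
00 -> X
11 -> W
00 -> X
11 -> W
11 -> W
00 -> X


Result: XWXWWX


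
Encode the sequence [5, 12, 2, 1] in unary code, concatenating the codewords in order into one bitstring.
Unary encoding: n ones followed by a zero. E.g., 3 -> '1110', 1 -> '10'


Encode each number as n ones followed by a terminating 0:
  5 -> 111110 (6 bits)
  12 -> 1111111111110 (13 bits)
  2 -> 110 (3 bits)
  1 -> 10 (2 bits)
Total length = 6 + 13 + 3 + 2 = 24 bits.

Unary([5, 12, 2, 1]) = 111110111111111111011010 (24 bits)


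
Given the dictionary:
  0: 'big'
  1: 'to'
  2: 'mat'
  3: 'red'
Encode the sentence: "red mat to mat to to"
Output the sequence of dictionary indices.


Look up each word in the dictionary:
  'red' -> 3
  'mat' -> 2
  'to' -> 1
  'mat' -> 2
  'to' -> 1
  'to' -> 1

Encoded: [3, 2, 1, 2, 1, 1]


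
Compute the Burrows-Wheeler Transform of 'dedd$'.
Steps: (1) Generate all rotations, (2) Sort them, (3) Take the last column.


Rotations (sorted):
  0: $dedd -> last char: d
  1: d$ded -> last char: d
  2: dd$de -> last char: e
  3: dedd$ -> last char: $
  4: edd$d -> last char: d


BWT = dde$d


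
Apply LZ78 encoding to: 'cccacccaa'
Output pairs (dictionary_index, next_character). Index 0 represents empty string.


LZ78 encoding steps:
Dictionary: {0: ''}
Step 1: w='' (idx 0), next='c' -> output (0, 'c'), add 'c' as idx 1
Step 2: w='c' (idx 1), next='c' -> output (1, 'c'), add 'cc' as idx 2
Step 3: w='' (idx 0), next='a' -> output (0, 'a'), add 'a' as idx 3
Step 4: w='cc' (idx 2), next='c' -> output (2, 'c'), add 'ccc' as idx 4
Step 5: w='a' (idx 3), next='a' -> output (3, 'a'), add 'aa' as idx 5


Encoded: [(0, 'c'), (1, 'c'), (0, 'a'), (2, 'c'), (3, 'a')]


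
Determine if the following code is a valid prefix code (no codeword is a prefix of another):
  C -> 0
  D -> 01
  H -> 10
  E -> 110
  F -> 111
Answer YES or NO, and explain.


Checking each pair (does one codeword prefix another?):
  C='0' vs D='01': prefix -- VIOLATION

NO -- this is NOT a valid prefix code. C (0) is a prefix of D (01).


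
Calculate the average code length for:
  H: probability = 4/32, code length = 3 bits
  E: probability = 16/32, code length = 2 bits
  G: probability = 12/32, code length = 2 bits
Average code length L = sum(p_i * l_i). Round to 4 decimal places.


Weighted contributions p_i * l_i:
  H: (4/32) * 3 = 12/32
  E: (16/32) * 2 = 32/32
  G: (12/32) * 2 = 24/32
Sum = (12 + 32 + 24)/32 = 68/32

L = 68/32 = 2.1250 bits/symbol


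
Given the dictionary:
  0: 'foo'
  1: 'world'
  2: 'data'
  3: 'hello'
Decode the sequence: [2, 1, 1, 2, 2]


Look up each index in the dictionary:
  2 -> 'data'
  1 -> 'world'
  1 -> 'world'
  2 -> 'data'
  2 -> 'data'

Decoded: "data world world data data"


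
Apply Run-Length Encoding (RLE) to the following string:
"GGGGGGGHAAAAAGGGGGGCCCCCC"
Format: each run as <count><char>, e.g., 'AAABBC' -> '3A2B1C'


Scanning runs left to right:
  i=0: run of 'G' x 7 -> '7G'
  i=7: run of 'H' x 1 -> '1H'
  i=8: run of 'A' x 5 -> '5A'
  i=13: run of 'G' x 6 -> '6G'
  i=19: run of 'C' x 6 -> '6C'

RLE = 7G1H5A6G6C


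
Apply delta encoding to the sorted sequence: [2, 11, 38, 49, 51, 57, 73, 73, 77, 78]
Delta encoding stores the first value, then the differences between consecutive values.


First value: 2
Deltas:
  11 - 2 = 9
  38 - 11 = 27
  49 - 38 = 11
  51 - 49 = 2
  57 - 51 = 6
  73 - 57 = 16
  73 - 73 = 0
  77 - 73 = 4
  78 - 77 = 1


Delta encoded: [2, 9, 27, 11, 2, 6, 16, 0, 4, 1]


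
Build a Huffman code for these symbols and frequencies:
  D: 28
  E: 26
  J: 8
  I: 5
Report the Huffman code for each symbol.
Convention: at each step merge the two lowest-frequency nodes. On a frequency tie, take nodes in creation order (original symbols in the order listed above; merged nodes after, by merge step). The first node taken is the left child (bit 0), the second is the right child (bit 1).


Huffman tree construction:
Step 1: Merge I(5) + J(8) = 13
Step 2: Merge (I+J)(13) + E(26) = 39
Step 3: Merge D(28) + ((I+J)+E)(39) = 67
Read each symbol's code off the tree from the root (left child = 0, right child = 1).

Codes:
  D: 0 (length 1)
  E: 11 (length 2)
  J: 101 (length 3)
  I: 100 (length 3)
Average code length: 119/67 = 1.7761 bits/symbol


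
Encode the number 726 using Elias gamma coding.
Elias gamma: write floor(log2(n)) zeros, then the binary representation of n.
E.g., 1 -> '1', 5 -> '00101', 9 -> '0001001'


num_bits = floor(log2(726)) + 1 = 10
leading_zeros = num_bits - 1 = 9
binary(726) = 1011010110

Elias gamma(726) = '000000000' + '1011010110' = 0000000001011010110 (19 bits)


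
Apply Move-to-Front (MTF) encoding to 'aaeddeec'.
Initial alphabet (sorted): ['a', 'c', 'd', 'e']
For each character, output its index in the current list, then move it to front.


MTF encoding:
'a': index 0 in ['a', 'c', 'd', 'e'] -> ['a', 'c', 'd', 'e']
'a': index 0 in ['a', 'c', 'd', 'e'] -> ['a', 'c', 'd', 'e']
'e': index 3 in ['a', 'c', 'd', 'e'] -> ['e', 'a', 'c', 'd']
'd': index 3 in ['e', 'a', 'c', 'd'] -> ['d', 'e', 'a', 'c']
'd': index 0 in ['d', 'e', 'a', 'c'] -> ['d', 'e', 'a', 'c']
'e': index 1 in ['d', 'e', 'a', 'c'] -> ['e', 'd', 'a', 'c']
'e': index 0 in ['e', 'd', 'a', 'c'] -> ['e', 'd', 'a', 'c']
'c': index 3 in ['e', 'd', 'a', 'c'] -> ['c', 'e', 'd', 'a']


Output: [0, 0, 3, 3, 0, 1, 0, 3]


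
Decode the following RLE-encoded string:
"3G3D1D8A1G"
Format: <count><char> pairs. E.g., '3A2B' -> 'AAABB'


Expanding each <count><char> pair:
  3G -> 'GGG'
  3D -> 'DDD'
  1D -> 'D'
  8A -> 'AAAAAAAA'
  1G -> 'G'

Decoded = GGGDDDDAAAAAAAAG


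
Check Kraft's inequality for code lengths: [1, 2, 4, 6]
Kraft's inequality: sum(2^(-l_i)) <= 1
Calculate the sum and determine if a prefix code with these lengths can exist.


Sum = 2^(-1) + 2^(-2) + 2^(-4) + 2^(-6)
    = 0.5 + 0.25 + 0.0625 + 0.015625
    = 53/64 = 0.828125
Since 0.828125 <= 1, Kraft's inequality IS satisfied.
A prefix code with these lengths CAN exist.

Kraft sum = 0.828125. Satisfied.


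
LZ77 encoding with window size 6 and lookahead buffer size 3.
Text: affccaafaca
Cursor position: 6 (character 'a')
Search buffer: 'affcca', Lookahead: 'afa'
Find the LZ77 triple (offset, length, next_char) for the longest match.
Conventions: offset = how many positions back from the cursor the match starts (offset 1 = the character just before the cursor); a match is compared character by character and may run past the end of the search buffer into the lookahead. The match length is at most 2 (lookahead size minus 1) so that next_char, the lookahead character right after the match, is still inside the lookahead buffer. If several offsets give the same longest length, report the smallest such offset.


Try each offset into the search buffer:
  offset=1 (pos 5, char 'a'): match length 1
  offset=2 (pos 4, char 'c'): match length 0
  offset=3 (pos 3, char 'c'): match length 0
  offset=4 (pos 2, char 'f'): match length 0
  offset=5 (pos 1, char 'f'): match length 0
  offset=6 (pos 0, char 'a'): match length 2
Longest match has length 2 at offset 6.
next_char = character at position 6 + 2 = 8 -> 'a'

Best match: offset=6, length=2 (matching 'af' starting at position 0)
LZ77 triple: (6, 2, 'a')


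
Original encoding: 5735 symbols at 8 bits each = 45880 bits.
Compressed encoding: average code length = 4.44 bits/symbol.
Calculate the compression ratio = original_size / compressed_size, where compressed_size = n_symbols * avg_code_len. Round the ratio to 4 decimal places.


original_size = n_symbols * orig_bits = 5735 * 8 = 45880 bits
compressed_size = n_symbols * avg_code_len = 5735 * 4.44 = 25463.4 bits
ratio = original_size / compressed_size = 45880 / 25463.4 = 1.8018

Compression ratio = 1.8018


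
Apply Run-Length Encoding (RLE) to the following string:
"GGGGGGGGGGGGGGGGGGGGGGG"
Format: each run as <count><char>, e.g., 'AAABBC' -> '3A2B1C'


Scanning runs left to right:
  i=0: run of 'G' x 23 -> '23G'

RLE = 23G


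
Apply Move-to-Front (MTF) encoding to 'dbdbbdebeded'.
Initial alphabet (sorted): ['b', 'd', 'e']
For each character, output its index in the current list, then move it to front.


MTF encoding:
'd': index 1 in ['b', 'd', 'e'] -> ['d', 'b', 'e']
'b': index 1 in ['d', 'b', 'e'] -> ['b', 'd', 'e']
'd': index 1 in ['b', 'd', 'e'] -> ['d', 'b', 'e']
'b': index 1 in ['d', 'b', 'e'] -> ['b', 'd', 'e']
'b': index 0 in ['b', 'd', 'e'] -> ['b', 'd', 'e']
'd': index 1 in ['b', 'd', 'e'] -> ['d', 'b', 'e']
'e': index 2 in ['d', 'b', 'e'] -> ['e', 'd', 'b']
'b': index 2 in ['e', 'd', 'b'] -> ['b', 'e', 'd']
'e': index 1 in ['b', 'e', 'd'] -> ['e', 'b', 'd']
'd': index 2 in ['e', 'b', 'd'] -> ['d', 'e', 'b']
'e': index 1 in ['d', 'e', 'b'] -> ['e', 'd', 'b']
'd': index 1 in ['e', 'd', 'b'] -> ['d', 'e', 'b']


Output: [1, 1, 1, 1, 0, 1, 2, 2, 1, 2, 1, 1]


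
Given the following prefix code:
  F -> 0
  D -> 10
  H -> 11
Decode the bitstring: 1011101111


Decoding step by step:
Bits 10 -> D
Bits 11 -> H
Bits 10 -> D
Bits 11 -> H
Bits 11 -> H


Decoded message: DHDHH


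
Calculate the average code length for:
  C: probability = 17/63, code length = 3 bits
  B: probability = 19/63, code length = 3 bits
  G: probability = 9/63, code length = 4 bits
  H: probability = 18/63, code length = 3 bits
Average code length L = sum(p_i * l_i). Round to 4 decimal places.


Weighted contributions p_i * l_i:
  C: (17/63) * 3 = 51/63
  B: (19/63) * 3 = 57/63
  G: (9/63) * 4 = 36/63
  H: (18/63) * 3 = 54/63
Sum = (51 + 57 + 36 + 54)/63 = 198/63

L = 198/63 = 3.1429 bits/symbol


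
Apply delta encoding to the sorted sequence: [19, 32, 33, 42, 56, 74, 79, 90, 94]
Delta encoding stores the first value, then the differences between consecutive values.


First value: 19
Deltas:
  32 - 19 = 13
  33 - 32 = 1
  42 - 33 = 9
  56 - 42 = 14
  74 - 56 = 18
  79 - 74 = 5
  90 - 79 = 11
  94 - 90 = 4


Delta encoded: [19, 13, 1, 9, 14, 18, 5, 11, 4]


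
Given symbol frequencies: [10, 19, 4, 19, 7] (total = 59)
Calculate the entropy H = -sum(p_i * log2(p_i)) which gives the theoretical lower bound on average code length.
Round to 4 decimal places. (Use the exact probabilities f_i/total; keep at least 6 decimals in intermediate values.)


Per-symbol terms -p_i * log2(p_i) with p_i = f_i/59:
  p = 10/59 = 0.169492: log2(p) = -2.560715, -p*log2(p) = 0.434019
  p = 19/59 = 0.322034: log2(p) = -1.634716, -p*log2(p) = 0.526434
  p = 4/59 = 0.067797: log2(p) = -3.882643, -p*log2(p) = 0.263230
  p = 19/59 = 0.322034: log2(p) = -1.634716, -p*log2(p) = 0.526434
  p = 7/59 = 0.118644: log2(p) = -3.075288, -p*log2(p) = 0.364865
H = 0.434019 + 0.526434 + 0.263230 + 0.526434 + 0.364865 = 2.114982

H = 2.115 bits/symbol


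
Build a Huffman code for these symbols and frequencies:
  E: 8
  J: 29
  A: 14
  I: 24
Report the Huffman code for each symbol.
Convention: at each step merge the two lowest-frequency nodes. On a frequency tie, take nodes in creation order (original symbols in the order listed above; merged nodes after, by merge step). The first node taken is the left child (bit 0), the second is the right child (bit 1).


Huffman tree construction:
Step 1: Merge E(8) + A(14) = 22
Step 2: Merge (E+A)(22) + I(24) = 46
Step 3: Merge J(29) + ((E+A)+I)(46) = 75
Read each symbol's code off the tree from the root (left child = 0, right child = 1).

Codes:
  E: 100 (length 3)
  J: 0 (length 1)
  A: 101 (length 3)
  I: 11 (length 2)
Average code length: 143/75 = 1.9067 bits/symbol


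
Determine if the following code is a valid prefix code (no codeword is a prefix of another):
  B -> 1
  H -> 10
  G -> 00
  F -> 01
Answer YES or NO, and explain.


Checking each pair (does one codeword prefix another?):
  B='1' vs H='10': prefix -- VIOLATION

NO -- this is NOT a valid prefix code. B (1) is a prefix of H (10).


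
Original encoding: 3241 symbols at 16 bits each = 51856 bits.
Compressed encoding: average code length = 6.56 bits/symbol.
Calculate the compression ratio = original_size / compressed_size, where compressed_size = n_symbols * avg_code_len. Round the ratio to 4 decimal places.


original_size = n_symbols * orig_bits = 3241 * 16 = 51856 bits
compressed_size = n_symbols * avg_code_len = 3241 * 6.56 = 21260.96 bits
ratio = original_size / compressed_size = 51856 / 21260.96 = 2.439

Compression ratio = 2.439


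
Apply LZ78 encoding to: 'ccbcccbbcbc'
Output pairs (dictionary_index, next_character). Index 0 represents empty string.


LZ78 encoding steps:
Dictionary: {0: ''}
Step 1: w='' (idx 0), next='c' -> output (0, 'c'), add 'c' as idx 1
Step 2: w='c' (idx 1), next='b' -> output (1, 'b'), add 'cb' as idx 2
Step 3: w='c' (idx 1), next='c' -> output (1, 'c'), add 'cc' as idx 3
Step 4: w='cb' (idx 2), next='b' -> output (2, 'b'), add 'cbb' as idx 4
Step 5: w='cb' (idx 2), next='c' -> output (2, 'c'), add 'cbc' as idx 5


Encoded: [(0, 'c'), (1, 'b'), (1, 'c'), (2, 'b'), (2, 'c')]


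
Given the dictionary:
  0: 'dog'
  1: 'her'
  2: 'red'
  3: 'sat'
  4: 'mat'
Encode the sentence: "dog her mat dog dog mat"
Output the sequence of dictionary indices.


Look up each word in the dictionary:
  'dog' -> 0
  'her' -> 1
  'mat' -> 4
  'dog' -> 0
  'dog' -> 0
  'mat' -> 4

Encoded: [0, 1, 4, 0, 0, 4]


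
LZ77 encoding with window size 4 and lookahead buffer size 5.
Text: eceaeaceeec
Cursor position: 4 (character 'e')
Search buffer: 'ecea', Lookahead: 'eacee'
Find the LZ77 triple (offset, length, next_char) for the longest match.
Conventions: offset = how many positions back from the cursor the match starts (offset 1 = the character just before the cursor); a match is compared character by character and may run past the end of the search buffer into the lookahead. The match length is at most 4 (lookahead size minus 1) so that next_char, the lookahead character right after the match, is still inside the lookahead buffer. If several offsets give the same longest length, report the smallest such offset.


Try each offset into the search buffer:
  offset=1 (pos 3, char 'a'): match length 0
  offset=2 (pos 2, char 'e'): match length 2
  offset=3 (pos 1, char 'c'): match length 0
  offset=4 (pos 0, char 'e'): match length 1
Longest match has length 2 at offset 2.
next_char = character at position 4 + 2 = 6 -> 'c'

Best match: offset=2, length=2 (matching 'ea' starting at position 2)
LZ77 triple: (2, 2, 'c')


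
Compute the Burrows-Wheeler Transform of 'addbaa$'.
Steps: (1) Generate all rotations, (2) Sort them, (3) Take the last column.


Rotations (sorted):
  0: $addbaa -> last char: a
  1: a$addba -> last char: a
  2: aa$addb -> last char: b
  3: addbaa$ -> last char: $
  4: baa$add -> last char: d
  5: dbaa$ad -> last char: d
  6: ddbaa$a -> last char: a


BWT = aab$dda


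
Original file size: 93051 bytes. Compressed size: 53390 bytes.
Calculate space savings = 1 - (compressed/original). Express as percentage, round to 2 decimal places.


ratio = compressed/original = 53390/93051 = 0.573771
savings = 1 - ratio = 1 - 0.573771 = 0.426229
as a percentage: 0.426229 * 100 = 42.62%

Space savings = 1 - 53390/93051 = 42.62%


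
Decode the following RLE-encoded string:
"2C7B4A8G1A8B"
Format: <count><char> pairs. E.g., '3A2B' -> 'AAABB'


Expanding each <count><char> pair:
  2C -> 'CC'
  7B -> 'BBBBBBB'
  4A -> 'AAAA'
  8G -> 'GGGGGGGG'
  1A -> 'A'
  8B -> 'BBBBBBBB'

Decoded = CCBBBBBBBAAAAGGGGGGGGABBBBBBBB


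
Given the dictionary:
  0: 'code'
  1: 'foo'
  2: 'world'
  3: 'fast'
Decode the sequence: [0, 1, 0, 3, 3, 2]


Look up each index in the dictionary:
  0 -> 'code'
  1 -> 'foo'
  0 -> 'code'
  3 -> 'fast'
  3 -> 'fast'
  2 -> 'world'

Decoded: "code foo code fast fast world"


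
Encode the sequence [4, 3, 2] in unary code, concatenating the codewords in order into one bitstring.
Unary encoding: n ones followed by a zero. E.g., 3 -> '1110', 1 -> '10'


Encode each number as n ones followed by a terminating 0:
  4 -> 11110 (5 bits)
  3 -> 1110 (4 bits)
  2 -> 110 (3 bits)
Total length = 5 + 4 + 3 = 12 bits.

Unary([4, 3, 2]) = 111101110110 (12 bits)


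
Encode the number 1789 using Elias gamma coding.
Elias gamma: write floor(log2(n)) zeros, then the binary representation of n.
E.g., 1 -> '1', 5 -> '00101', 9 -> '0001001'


num_bits = floor(log2(1789)) + 1 = 11
leading_zeros = num_bits - 1 = 10
binary(1789) = 11011111101

Elias gamma(1789) = '0000000000' + '11011111101' = 000000000011011111101 (21 bits)


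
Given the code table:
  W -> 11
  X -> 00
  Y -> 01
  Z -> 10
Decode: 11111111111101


Decoding:
11 -> W
11 -> W
11 -> W
11 -> W
11 -> W
11 -> W
01 -> Y


Result: WWWWWWY


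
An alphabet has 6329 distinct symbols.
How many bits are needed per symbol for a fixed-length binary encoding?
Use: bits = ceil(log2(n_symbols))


log2(6329) = 12.6278
Bracket: 2^12 = 4096 < 6329 <= 2^13 = 8192
So ceil(log2(6329)) = 13

bits = ceil(log2(6329)) = ceil(12.6278) = 13 bits


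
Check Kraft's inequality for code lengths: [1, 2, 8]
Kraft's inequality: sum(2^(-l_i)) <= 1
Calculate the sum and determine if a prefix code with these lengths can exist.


Sum = 2^(-1) + 2^(-2) + 2^(-8)
    = 0.5 + 0.25 + 0.00390625
    = 193/256 = 0.75390625
Since 0.75390625 <= 1, Kraft's inequality IS satisfied.
A prefix code with these lengths CAN exist.

Kraft sum = 0.75390625. Satisfied.


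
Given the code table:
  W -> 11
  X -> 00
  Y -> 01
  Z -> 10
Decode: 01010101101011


Decoding:
01 -> Y
01 -> Y
01 -> Y
01 -> Y
10 -> Z
10 -> Z
11 -> W


Result: YYYYZZW


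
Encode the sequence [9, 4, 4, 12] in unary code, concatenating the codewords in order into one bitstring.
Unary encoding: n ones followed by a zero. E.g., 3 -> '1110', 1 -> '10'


Encode each number as n ones followed by a terminating 0:
  9 -> 1111111110 (10 bits)
  4 -> 11110 (5 bits)
  4 -> 11110 (5 bits)
  12 -> 1111111111110 (13 bits)
Total length = 10 + 5 + 5 + 13 = 33 bits.

Unary([9, 4, 4, 12]) = 111111111011110111101111111111110 (33 bits)


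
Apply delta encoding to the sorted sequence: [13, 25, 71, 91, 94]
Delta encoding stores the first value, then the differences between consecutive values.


First value: 13
Deltas:
  25 - 13 = 12
  71 - 25 = 46
  91 - 71 = 20
  94 - 91 = 3


Delta encoded: [13, 12, 46, 20, 3]


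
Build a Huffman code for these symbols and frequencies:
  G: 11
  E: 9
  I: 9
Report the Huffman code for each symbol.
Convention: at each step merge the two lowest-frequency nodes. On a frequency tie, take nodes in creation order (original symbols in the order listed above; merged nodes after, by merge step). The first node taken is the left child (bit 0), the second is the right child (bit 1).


Huffman tree construction:
Step 1: Merge E(9) + I(9) = 18
Step 2: Merge G(11) + (E+I)(18) = 29
Read each symbol's code off the tree from the root (left child = 0, right child = 1).

Codes:
  G: 0 (length 1)
  E: 10 (length 2)
  I: 11 (length 2)
Average code length: 47/29 = 1.6207 bits/symbol


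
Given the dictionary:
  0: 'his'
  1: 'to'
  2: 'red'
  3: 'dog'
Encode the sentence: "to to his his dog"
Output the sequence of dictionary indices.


Look up each word in the dictionary:
  'to' -> 1
  'to' -> 1
  'his' -> 0
  'his' -> 0
  'dog' -> 3

Encoded: [1, 1, 0, 0, 3]


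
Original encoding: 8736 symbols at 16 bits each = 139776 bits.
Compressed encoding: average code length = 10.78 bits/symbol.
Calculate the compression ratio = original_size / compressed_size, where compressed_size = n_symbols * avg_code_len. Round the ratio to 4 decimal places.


original_size = n_symbols * orig_bits = 8736 * 16 = 139776 bits
compressed_size = n_symbols * avg_code_len = 8736 * 10.78 = 94174.08 bits
ratio = original_size / compressed_size = 139776 / 94174.08 = 1.4842

Compression ratio = 1.4842


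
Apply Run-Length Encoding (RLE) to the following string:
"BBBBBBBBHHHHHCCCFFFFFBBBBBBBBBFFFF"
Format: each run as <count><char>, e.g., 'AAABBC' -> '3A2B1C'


Scanning runs left to right:
  i=0: run of 'B' x 8 -> '8B'
  i=8: run of 'H' x 5 -> '5H'
  i=13: run of 'C' x 3 -> '3C'
  i=16: run of 'F' x 5 -> '5F'
  i=21: run of 'B' x 9 -> '9B'
  i=30: run of 'F' x 4 -> '4F'

RLE = 8B5H3C5F9B4F


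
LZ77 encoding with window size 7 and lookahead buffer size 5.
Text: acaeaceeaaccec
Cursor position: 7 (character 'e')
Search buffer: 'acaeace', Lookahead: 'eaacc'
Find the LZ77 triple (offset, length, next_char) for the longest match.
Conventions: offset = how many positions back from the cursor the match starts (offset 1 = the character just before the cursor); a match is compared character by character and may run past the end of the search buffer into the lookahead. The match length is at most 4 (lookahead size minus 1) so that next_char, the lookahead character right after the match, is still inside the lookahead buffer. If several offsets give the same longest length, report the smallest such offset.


Try each offset into the search buffer:
  offset=1 (pos 6, char 'e'): match length 1
  offset=2 (pos 5, char 'c'): match length 0
  offset=3 (pos 4, char 'a'): match length 0
  offset=4 (pos 3, char 'e'): match length 2
  offset=5 (pos 2, char 'a'): match length 0
  offset=6 (pos 1, char 'c'): match length 0
  offset=7 (pos 0, char 'a'): match length 0
Longest match has length 2 at offset 4.
next_char = character at position 7 + 2 = 9 -> 'a'

Best match: offset=4, length=2 (matching 'ea' starting at position 3)
LZ77 triple: (4, 2, 'a')


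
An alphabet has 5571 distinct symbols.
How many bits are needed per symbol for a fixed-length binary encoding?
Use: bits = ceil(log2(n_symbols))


log2(5571) = 12.4437
Bracket: 2^12 = 4096 < 5571 <= 2^13 = 8192
So ceil(log2(5571)) = 13

bits = ceil(log2(5571)) = ceil(12.4437) = 13 bits


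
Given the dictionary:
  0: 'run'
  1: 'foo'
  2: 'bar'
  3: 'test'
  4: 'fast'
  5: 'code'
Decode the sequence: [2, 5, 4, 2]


Look up each index in the dictionary:
  2 -> 'bar'
  5 -> 'code'
  4 -> 'fast'
  2 -> 'bar'

Decoded: "bar code fast bar"


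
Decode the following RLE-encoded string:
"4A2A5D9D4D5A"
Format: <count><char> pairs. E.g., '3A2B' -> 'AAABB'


Expanding each <count><char> pair:
  4A -> 'AAAA'
  2A -> 'AA'
  5D -> 'DDDDD'
  9D -> 'DDDDDDDDD'
  4D -> 'DDDD'
  5A -> 'AAAAA'

Decoded = AAAAAADDDDDDDDDDDDDDDDDDAAAAA


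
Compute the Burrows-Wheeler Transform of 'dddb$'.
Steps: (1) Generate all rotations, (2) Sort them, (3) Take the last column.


Rotations (sorted):
  0: $dddb -> last char: b
  1: b$ddd -> last char: d
  2: db$dd -> last char: d
  3: ddb$d -> last char: d
  4: dddb$ -> last char: $


BWT = bddd$


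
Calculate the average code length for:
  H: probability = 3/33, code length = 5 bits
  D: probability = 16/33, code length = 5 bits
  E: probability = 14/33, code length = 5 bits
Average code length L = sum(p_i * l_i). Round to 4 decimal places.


Weighted contributions p_i * l_i:
  H: (3/33) * 5 = 15/33
  D: (16/33) * 5 = 80/33
  E: (14/33) * 5 = 70/33
Sum = (15 + 80 + 70)/33 = 165/33

L = 165/33 = 5.0000 bits/symbol


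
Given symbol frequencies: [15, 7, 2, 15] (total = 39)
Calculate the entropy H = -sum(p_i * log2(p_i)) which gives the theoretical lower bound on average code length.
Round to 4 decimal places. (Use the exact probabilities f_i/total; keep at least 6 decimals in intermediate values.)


Per-symbol terms -p_i * log2(p_i) with p_i = f_i/39:
  p = 15/39 = 0.384615: log2(p) = -1.378512, -p*log2(p) = 0.530197
  p = 7/39 = 0.179487: log2(p) = -2.478047, -p*log2(p) = 0.444778
  p = 2/39 = 0.051282: log2(p) = -4.285402, -p*log2(p) = 0.219764
  p = 15/39 = 0.384615: log2(p) = -1.378512, -p*log2(p) = 0.530197
H = 0.530197 + 0.444778 + 0.219764 + 0.530197 = 1.724936

H = 1.7249 bits/symbol


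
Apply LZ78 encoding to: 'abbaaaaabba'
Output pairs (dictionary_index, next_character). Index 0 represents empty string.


LZ78 encoding steps:
Dictionary: {0: ''}
Step 1: w='' (idx 0), next='a' -> output (0, 'a'), add 'a' as idx 1
Step 2: w='' (idx 0), next='b' -> output (0, 'b'), add 'b' as idx 2
Step 3: w='b' (idx 2), next='a' -> output (2, 'a'), add 'ba' as idx 3
Step 4: w='a' (idx 1), next='a' -> output (1, 'a'), add 'aa' as idx 4
Step 5: w='aa' (idx 4), next='b' -> output (4, 'b'), add 'aab' as idx 5
Step 6: w='ba' (idx 3), end of input -> output (3, '')


Encoded: [(0, 'a'), (0, 'b'), (2, 'a'), (1, 'a'), (4, 'b'), (3, '')]


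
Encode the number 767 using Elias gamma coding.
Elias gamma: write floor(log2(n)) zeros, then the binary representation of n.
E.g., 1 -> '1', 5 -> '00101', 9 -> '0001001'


num_bits = floor(log2(767)) + 1 = 10
leading_zeros = num_bits - 1 = 9
binary(767) = 1011111111

Elias gamma(767) = '000000000' + '1011111111' = 0000000001011111111 (19 bits)


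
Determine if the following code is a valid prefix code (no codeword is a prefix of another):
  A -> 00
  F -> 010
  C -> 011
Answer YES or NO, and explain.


Checking each pair (does one codeword prefix another?):
  A='00' vs F='010': no prefix
  A='00' vs C='011': no prefix
  F='010' vs A='00': no prefix
  F='010' vs C='011': no prefix
  C='011' vs A='00': no prefix
  C='011' vs F='010': no prefix
No violation found over all pairs.

YES -- this is a valid prefix code. No codeword is a prefix of any other codeword.


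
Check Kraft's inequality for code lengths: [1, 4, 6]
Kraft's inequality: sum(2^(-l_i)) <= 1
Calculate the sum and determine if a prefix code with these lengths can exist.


Sum = 2^(-1) + 2^(-4) + 2^(-6)
    = 0.5 + 0.0625 + 0.015625
    = 37/64 = 0.578125
Since 0.578125 <= 1, Kraft's inequality IS satisfied.
A prefix code with these lengths CAN exist.

Kraft sum = 0.578125. Satisfied.


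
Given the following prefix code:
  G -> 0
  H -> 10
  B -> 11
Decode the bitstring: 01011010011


Decoding step by step:
Bits 0 -> G
Bits 10 -> H
Bits 11 -> B
Bits 0 -> G
Bits 10 -> H
Bits 0 -> G
Bits 11 -> B


Decoded message: GHBGHGB


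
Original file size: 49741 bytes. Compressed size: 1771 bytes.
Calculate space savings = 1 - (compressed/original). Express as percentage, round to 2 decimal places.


ratio = compressed/original = 1771/49741 = 0.035604
savings = 1 - ratio = 1 - 0.035604 = 0.964396
as a percentage: 0.964396 * 100 = 96.44%

Space savings = 1 - 1771/49741 = 96.44%


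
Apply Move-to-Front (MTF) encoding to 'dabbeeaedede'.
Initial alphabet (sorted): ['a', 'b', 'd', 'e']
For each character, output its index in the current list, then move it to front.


MTF encoding:
'd': index 2 in ['a', 'b', 'd', 'e'] -> ['d', 'a', 'b', 'e']
'a': index 1 in ['d', 'a', 'b', 'e'] -> ['a', 'd', 'b', 'e']
'b': index 2 in ['a', 'd', 'b', 'e'] -> ['b', 'a', 'd', 'e']
'b': index 0 in ['b', 'a', 'd', 'e'] -> ['b', 'a', 'd', 'e']
'e': index 3 in ['b', 'a', 'd', 'e'] -> ['e', 'b', 'a', 'd']
'e': index 0 in ['e', 'b', 'a', 'd'] -> ['e', 'b', 'a', 'd']
'a': index 2 in ['e', 'b', 'a', 'd'] -> ['a', 'e', 'b', 'd']
'e': index 1 in ['a', 'e', 'b', 'd'] -> ['e', 'a', 'b', 'd']
'd': index 3 in ['e', 'a', 'b', 'd'] -> ['d', 'e', 'a', 'b']
'e': index 1 in ['d', 'e', 'a', 'b'] -> ['e', 'd', 'a', 'b']
'd': index 1 in ['e', 'd', 'a', 'b'] -> ['d', 'e', 'a', 'b']
'e': index 1 in ['d', 'e', 'a', 'b'] -> ['e', 'd', 'a', 'b']


Output: [2, 1, 2, 0, 3, 0, 2, 1, 3, 1, 1, 1]


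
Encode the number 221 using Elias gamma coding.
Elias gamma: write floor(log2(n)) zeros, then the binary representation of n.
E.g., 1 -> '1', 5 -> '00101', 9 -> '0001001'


num_bits = floor(log2(221)) + 1 = 8
leading_zeros = num_bits - 1 = 7
binary(221) = 11011101

Elias gamma(221) = '0000000' + '11011101' = 000000011011101 (15 bits)


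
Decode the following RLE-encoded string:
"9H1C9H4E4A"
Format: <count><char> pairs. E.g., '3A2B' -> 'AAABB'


Expanding each <count><char> pair:
  9H -> 'HHHHHHHHH'
  1C -> 'C'
  9H -> 'HHHHHHHHH'
  4E -> 'EEEE'
  4A -> 'AAAA'

Decoded = HHHHHHHHHCHHHHHHHHHEEEEAAAA


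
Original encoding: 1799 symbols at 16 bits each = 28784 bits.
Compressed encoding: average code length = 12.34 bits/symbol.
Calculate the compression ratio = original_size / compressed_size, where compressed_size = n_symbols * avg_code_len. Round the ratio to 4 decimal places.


original_size = n_symbols * orig_bits = 1799 * 16 = 28784 bits
compressed_size = n_symbols * avg_code_len = 1799 * 12.34 = 22199.66 bits
ratio = original_size / compressed_size = 28784 / 22199.66 = 1.2966

Compression ratio = 1.2966


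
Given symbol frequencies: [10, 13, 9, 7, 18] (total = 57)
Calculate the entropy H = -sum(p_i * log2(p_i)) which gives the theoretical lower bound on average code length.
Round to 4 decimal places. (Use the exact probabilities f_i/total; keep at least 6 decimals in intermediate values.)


Per-symbol terms -p_i * log2(p_i) with p_i = f_i/57:
  p = 10/57 = 0.175439: log2(p) = -2.510962, -p*log2(p) = 0.440520
  p = 13/57 = 0.228070: log2(p) = -2.132450, -p*log2(p) = 0.486348
  p = 9/57 = 0.157895: log2(p) = -2.662965, -p*log2(p) = 0.420468
  p = 7/57 = 0.122807: log2(p) = -3.025535, -p*log2(p) = 0.371557
  p = 18/57 = 0.315789: log2(p) = -1.662965, -p*log2(p) = 0.525147
H = 0.440520 + 0.486348 + 0.420468 + 0.371557 + 0.525147 = 2.244040

H = 2.244 bits/symbol


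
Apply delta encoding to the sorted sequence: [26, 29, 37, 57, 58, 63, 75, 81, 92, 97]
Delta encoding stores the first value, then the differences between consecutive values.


First value: 26
Deltas:
  29 - 26 = 3
  37 - 29 = 8
  57 - 37 = 20
  58 - 57 = 1
  63 - 58 = 5
  75 - 63 = 12
  81 - 75 = 6
  92 - 81 = 11
  97 - 92 = 5


Delta encoded: [26, 3, 8, 20, 1, 5, 12, 6, 11, 5]


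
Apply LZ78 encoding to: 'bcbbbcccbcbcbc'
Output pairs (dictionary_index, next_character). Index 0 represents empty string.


LZ78 encoding steps:
Dictionary: {0: ''}
Step 1: w='' (idx 0), next='b' -> output (0, 'b'), add 'b' as idx 1
Step 2: w='' (idx 0), next='c' -> output (0, 'c'), add 'c' as idx 2
Step 3: w='b' (idx 1), next='b' -> output (1, 'b'), add 'bb' as idx 3
Step 4: w='b' (idx 1), next='c' -> output (1, 'c'), add 'bc' as idx 4
Step 5: w='c' (idx 2), next='c' -> output (2, 'c'), add 'cc' as idx 5
Step 6: w='bc' (idx 4), next='b' -> output (4, 'b'), add 'bcb' as idx 6
Step 7: w='c' (idx 2), next='b' -> output (2, 'b'), add 'cb' as idx 7
Step 8: w='c' (idx 2), end of input -> output (2, '')


Encoded: [(0, 'b'), (0, 'c'), (1, 'b'), (1, 'c'), (2, 'c'), (4, 'b'), (2, 'b'), (2, '')]
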